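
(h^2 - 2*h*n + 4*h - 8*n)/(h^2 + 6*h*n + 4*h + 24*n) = (h - 2*n)/(h + 6*n)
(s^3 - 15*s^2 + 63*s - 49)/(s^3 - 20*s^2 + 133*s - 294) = (s - 1)/(s - 6)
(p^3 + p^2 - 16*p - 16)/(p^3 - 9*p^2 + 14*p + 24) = (p + 4)/(p - 6)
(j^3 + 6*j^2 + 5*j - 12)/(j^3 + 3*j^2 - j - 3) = (j + 4)/(j + 1)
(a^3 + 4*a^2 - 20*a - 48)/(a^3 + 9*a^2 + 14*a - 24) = (a^2 - 2*a - 8)/(a^2 + 3*a - 4)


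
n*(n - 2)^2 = n^3 - 4*n^2 + 4*n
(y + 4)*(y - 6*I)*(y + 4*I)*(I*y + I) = I*y^4 + 2*y^3 + 5*I*y^3 + 10*y^2 + 28*I*y^2 + 8*y + 120*I*y + 96*I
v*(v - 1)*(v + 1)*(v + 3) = v^4 + 3*v^3 - v^2 - 3*v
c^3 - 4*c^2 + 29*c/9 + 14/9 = (c - 7/3)*(c - 2)*(c + 1/3)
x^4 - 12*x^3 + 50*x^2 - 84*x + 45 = (x - 5)*(x - 3)^2*(x - 1)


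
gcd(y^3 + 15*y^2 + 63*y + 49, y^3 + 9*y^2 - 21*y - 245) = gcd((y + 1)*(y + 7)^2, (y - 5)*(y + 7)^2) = y^2 + 14*y + 49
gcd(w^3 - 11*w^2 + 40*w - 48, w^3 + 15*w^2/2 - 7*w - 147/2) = w - 3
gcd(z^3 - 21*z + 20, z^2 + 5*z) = z + 5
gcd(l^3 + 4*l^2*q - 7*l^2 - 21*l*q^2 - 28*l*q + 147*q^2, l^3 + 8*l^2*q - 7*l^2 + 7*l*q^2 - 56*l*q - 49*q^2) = l^2 + 7*l*q - 7*l - 49*q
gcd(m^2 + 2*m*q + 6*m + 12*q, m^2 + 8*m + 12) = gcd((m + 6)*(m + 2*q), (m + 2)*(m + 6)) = m + 6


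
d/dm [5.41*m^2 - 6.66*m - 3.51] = 10.82*m - 6.66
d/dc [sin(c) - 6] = cos(c)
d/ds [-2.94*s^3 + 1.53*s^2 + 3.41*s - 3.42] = -8.82*s^2 + 3.06*s + 3.41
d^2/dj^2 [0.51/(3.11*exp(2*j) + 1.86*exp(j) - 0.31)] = (0.51*(6.22*exp(j) + 1.86)*(12.44*exp(j) + 3.72)*exp(j) - (6.3444*exp(j) + 0.9486)*(3.11*exp(2*j) + 1.86*exp(j) - 0.31))*exp(j)/(3.11*exp(2*j) + 1.86*exp(j) - 0.31)^3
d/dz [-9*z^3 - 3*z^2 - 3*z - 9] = -27*z^2 - 6*z - 3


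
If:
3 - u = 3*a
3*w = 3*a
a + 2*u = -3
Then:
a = 9/5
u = -12/5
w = 9/5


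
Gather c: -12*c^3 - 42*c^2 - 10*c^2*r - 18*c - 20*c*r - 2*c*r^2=-12*c^3 + c^2*(-10*r - 42) + c*(-2*r^2 - 20*r - 18)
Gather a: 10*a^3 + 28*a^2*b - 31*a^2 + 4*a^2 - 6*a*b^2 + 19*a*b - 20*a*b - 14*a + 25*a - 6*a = 10*a^3 + a^2*(28*b - 27) + a*(-6*b^2 - b + 5)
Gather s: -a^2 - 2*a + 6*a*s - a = -a^2 + 6*a*s - 3*a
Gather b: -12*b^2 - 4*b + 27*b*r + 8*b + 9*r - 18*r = -12*b^2 + b*(27*r + 4) - 9*r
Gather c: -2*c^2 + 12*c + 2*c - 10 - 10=-2*c^2 + 14*c - 20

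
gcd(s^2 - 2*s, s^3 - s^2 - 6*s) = s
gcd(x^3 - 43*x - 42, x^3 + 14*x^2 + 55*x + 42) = x^2 + 7*x + 6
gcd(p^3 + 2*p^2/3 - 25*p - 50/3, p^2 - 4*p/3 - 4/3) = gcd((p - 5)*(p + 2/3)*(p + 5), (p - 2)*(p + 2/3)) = p + 2/3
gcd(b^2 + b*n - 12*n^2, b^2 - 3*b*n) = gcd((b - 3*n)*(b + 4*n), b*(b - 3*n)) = b - 3*n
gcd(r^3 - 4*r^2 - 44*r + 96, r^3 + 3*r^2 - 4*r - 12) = r - 2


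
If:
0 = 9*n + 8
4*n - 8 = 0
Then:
No Solution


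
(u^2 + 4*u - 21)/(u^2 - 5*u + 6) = (u + 7)/(u - 2)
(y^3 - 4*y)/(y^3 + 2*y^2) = (y - 2)/y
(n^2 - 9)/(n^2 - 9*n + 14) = (n^2 - 9)/(n^2 - 9*n + 14)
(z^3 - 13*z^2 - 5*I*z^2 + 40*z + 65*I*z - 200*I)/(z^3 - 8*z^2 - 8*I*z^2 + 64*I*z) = (z^2 - 5*z*(1 + I) + 25*I)/(z*(z - 8*I))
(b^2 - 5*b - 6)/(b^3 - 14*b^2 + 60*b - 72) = (b + 1)/(b^2 - 8*b + 12)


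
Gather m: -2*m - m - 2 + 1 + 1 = -3*m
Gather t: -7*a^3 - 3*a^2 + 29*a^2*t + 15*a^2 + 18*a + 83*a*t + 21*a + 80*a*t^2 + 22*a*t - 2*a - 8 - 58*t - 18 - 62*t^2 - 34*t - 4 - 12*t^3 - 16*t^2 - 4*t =-7*a^3 + 12*a^2 + 37*a - 12*t^3 + t^2*(80*a - 78) + t*(29*a^2 + 105*a - 96) - 30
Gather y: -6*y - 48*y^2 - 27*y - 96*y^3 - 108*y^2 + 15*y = -96*y^3 - 156*y^2 - 18*y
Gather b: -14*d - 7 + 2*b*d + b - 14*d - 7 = b*(2*d + 1) - 28*d - 14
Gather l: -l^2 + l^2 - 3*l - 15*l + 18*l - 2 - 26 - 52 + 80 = 0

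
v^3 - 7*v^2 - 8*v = v*(v - 8)*(v + 1)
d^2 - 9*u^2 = (d - 3*u)*(d + 3*u)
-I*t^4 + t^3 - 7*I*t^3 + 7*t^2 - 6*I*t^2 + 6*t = t*(t + 1)*(t + 6)*(-I*t + 1)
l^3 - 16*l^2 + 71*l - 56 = (l - 8)*(l - 7)*(l - 1)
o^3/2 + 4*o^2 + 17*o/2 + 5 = (o/2 + 1/2)*(o + 2)*(o + 5)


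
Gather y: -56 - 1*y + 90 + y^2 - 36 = y^2 - y - 2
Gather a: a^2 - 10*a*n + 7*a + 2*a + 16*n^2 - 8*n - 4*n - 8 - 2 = a^2 + a*(9 - 10*n) + 16*n^2 - 12*n - 10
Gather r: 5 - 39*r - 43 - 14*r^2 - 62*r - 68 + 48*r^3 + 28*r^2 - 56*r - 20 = 48*r^3 + 14*r^2 - 157*r - 126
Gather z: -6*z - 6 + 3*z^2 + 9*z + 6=3*z^2 + 3*z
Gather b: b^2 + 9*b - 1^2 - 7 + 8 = b^2 + 9*b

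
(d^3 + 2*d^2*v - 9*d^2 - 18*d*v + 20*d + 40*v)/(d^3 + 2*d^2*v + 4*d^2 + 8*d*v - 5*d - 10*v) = (d^2 - 9*d + 20)/(d^2 + 4*d - 5)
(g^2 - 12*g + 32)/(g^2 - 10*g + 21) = (g^2 - 12*g + 32)/(g^2 - 10*g + 21)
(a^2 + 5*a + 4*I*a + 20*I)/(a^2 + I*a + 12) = (a + 5)/(a - 3*I)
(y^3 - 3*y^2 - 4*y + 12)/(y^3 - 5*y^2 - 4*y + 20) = (y - 3)/(y - 5)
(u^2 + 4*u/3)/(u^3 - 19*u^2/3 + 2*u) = (3*u + 4)/(3*u^2 - 19*u + 6)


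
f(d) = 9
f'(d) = 0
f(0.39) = 9.00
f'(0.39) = 0.00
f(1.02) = 9.00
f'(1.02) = 0.00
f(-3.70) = 9.00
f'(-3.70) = 0.00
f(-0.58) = 9.00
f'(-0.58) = 0.00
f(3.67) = 9.00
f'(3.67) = 0.00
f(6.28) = 9.00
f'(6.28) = 0.00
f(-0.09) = 9.00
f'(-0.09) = 0.00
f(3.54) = 9.00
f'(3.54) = 0.00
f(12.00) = 9.00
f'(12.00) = 0.00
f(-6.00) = 9.00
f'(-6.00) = 0.00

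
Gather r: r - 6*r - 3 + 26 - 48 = -5*r - 25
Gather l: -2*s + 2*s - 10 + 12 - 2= 0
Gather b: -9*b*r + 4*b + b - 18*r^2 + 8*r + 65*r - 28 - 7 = b*(5 - 9*r) - 18*r^2 + 73*r - 35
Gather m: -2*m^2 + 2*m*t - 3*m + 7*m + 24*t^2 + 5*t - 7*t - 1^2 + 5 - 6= -2*m^2 + m*(2*t + 4) + 24*t^2 - 2*t - 2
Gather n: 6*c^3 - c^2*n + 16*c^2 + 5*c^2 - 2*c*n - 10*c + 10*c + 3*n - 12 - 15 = 6*c^3 + 21*c^2 + n*(-c^2 - 2*c + 3) - 27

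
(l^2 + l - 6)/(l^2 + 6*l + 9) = (l - 2)/(l + 3)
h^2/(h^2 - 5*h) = h/(h - 5)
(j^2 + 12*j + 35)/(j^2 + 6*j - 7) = (j + 5)/(j - 1)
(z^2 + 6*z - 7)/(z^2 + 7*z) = (z - 1)/z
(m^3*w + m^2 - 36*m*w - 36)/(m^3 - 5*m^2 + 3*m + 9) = (m^3*w + m^2 - 36*m*w - 36)/(m^3 - 5*m^2 + 3*m + 9)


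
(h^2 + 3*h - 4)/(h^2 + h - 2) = (h + 4)/(h + 2)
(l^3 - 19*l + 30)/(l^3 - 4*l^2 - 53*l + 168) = (l^2 + 3*l - 10)/(l^2 - l - 56)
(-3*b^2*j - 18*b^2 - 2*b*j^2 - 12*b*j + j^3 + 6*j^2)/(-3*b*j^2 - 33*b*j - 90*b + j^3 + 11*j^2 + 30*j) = (b + j)/(j + 5)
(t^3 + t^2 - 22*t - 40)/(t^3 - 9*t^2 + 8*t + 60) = (t + 4)/(t - 6)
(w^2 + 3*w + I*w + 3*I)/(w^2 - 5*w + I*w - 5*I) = (w + 3)/(w - 5)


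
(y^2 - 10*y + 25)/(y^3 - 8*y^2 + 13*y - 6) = (y^2 - 10*y + 25)/(y^3 - 8*y^2 + 13*y - 6)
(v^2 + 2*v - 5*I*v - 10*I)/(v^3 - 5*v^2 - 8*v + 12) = (v - 5*I)/(v^2 - 7*v + 6)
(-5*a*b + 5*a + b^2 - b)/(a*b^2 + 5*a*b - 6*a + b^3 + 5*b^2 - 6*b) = (-5*a + b)/(a*b + 6*a + b^2 + 6*b)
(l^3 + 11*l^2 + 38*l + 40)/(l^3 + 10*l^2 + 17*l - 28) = (l^2 + 7*l + 10)/(l^2 + 6*l - 7)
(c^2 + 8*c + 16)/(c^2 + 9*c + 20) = (c + 4)/(c + 5)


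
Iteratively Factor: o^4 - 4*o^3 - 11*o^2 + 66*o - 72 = (o - 2)*(o^3 - 2*o^2 - 15*o + 36) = (o - 3)*(o - 2)*(o^2 + o - 12) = (o - 3)*(o - 2)*(o + 4)*(o - 3)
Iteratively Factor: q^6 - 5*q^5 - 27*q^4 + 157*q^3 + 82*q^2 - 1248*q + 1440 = (q - 2)*(q^5 - 3*q^4 - 33*q^3 + 91*q^2 + 264*q - 720) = (q - 5)*(q - 2)*(q^4 + 2*q^3 - 23*q^2 - 24*q + 144) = (q - 5)*(q - 2)*(q + 4)*(q^3 - 2*q^2 - 15*q + 36) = (q - 5)*(q - 3)*(q - 2)*(q + 4)*(q^2 + q - 12) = (q - 5)*(q - 3)^2*(q - 2)*(q + 4)*(q + 4)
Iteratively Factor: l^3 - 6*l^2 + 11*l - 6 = (l - 3)*(l^2 - 3*l + 2) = (l - 3)*(l - 2)*(l - 1)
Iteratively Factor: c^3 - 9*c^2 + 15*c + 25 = (c - 5)*(c^2 - 4*c - 5) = (c - 5)*(c + 1)*(c - 5)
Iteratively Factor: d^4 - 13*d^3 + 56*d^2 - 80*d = (d)*(d^3 - 13*d^2 + 56*d - 80) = d*(d - 4)*(d^2 - 9*d + 20) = d*(d - 4)^2*(d - 5)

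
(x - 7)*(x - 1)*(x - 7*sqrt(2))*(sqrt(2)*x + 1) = sqrt(2)*x^4 - 13*x^3 - 8*sqrt(2)*x^3 + 104*x^2 - 91*x + 56*sqrt(2)*x - 49*sqrt(2)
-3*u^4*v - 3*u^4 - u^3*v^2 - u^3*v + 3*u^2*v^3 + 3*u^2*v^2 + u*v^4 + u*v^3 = (-u + v)*(u + v)*(3*u + v)*(u*v + u)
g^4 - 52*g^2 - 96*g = g*(g - 8)*(g + 2)*(g + 6)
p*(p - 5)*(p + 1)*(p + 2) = p^4 - 2*p^3 - 13*p^2 - 10*p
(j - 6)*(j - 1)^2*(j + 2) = j^4 - 6*j^3 - 3*j^2 + 20*j - 12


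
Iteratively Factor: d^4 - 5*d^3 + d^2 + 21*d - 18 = (d - 3)*(d^3 - 2*d^2 - 5*d + 6) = (d - 3)^2*(d^2 + d - 2) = (d - 3)^2*(d + 2)*(d - 1)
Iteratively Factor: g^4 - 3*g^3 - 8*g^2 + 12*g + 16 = (g - 4)*(g^3 + g^2 - 4*g - 4) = (g - 4)*(g + 1)*(g^2 - 4) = (g - 4)*(g - 2)*(g + 1)*(g + 2)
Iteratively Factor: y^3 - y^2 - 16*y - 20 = (y + 2)*(y^2 - 3*y - 10) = (y - 5)*(y + 2)*(y + 2)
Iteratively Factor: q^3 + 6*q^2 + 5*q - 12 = (q + 4)*(q^2 + 2*q - 3) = (q - 1)*(q + 4)*(q + 3)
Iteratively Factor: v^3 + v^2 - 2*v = (v)*(v^2 + v - 2) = v*(v + 2)*(v - 1)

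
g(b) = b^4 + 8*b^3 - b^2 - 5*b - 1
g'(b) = 4*b^3 + 24*b^2 - 2*b - 5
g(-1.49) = -17.30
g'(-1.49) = 38.03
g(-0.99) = -3.83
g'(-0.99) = 16.62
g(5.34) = 1975.11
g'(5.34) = 1277.79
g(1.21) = 7.80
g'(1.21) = 34.80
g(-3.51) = -189.93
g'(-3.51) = 124.73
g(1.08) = 3.87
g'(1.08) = 25.87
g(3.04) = 284.72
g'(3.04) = 323.10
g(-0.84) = -1.75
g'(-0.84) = 11.24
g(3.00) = 272.00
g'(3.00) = 313.00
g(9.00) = 12266.00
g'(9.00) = 4837.00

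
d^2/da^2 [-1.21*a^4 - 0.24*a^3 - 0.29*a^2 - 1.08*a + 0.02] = -14.52*a^2 - 1.44*a - 0.58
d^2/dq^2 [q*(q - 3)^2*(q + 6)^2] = 20*q^3 + 72*q^2 - 162*q - 216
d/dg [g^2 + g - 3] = 2*g + 1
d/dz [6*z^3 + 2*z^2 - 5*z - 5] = 18*z^2 + 4*z - 5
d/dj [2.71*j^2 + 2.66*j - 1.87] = 5.42*j + 2.66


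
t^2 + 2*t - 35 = (t - 5)*(t + 7)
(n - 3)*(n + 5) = n^2 + 2*n - 15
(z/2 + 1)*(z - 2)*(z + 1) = z^3/2 + z^2/2 - 2*z - 2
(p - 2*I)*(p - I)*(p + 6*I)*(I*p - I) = I*p^4 - 3*p^3 - I*p^3 + 3*p^2 + 16*I*p^2 + 12*p - 16*I*p - 12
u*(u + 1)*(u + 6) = u^3 + 7*u^2 + 6*u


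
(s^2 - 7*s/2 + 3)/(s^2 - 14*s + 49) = (s^2 - 7*s/2 + 3)/(s^2 - 14*s + 49)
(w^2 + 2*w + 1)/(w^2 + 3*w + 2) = (w + 1)/(w + 2)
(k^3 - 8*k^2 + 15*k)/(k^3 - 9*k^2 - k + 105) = k*(k - 3)/(k^2 - 4*k - 21)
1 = 1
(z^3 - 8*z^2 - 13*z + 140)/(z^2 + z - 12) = (z^2 - 12*z + 35)/(z - 3)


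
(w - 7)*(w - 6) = w^2 - 13*w + 42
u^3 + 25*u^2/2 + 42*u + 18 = (u + 1/2)*(u + 6)^2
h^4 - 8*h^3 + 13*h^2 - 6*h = h*(h - 6)*(h - 1)^2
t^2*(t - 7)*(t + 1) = t^4 - 6*t^3 - 7*t^2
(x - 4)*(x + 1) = x^2 - 3*x - 4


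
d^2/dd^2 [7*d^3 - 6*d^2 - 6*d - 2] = 42*d - 12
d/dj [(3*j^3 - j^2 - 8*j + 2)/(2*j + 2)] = (3*j^3 + 4*j^2 - j - 5)/(j^2 + 2*j + 1)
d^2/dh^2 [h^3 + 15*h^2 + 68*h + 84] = 6*h + 30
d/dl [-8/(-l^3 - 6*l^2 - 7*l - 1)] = 8*(-3*l^2 - 12*l - 7)/(l^3 + 6*l^2 + 7*l + 1)^2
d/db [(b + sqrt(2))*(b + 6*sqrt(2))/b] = 1 - 12/b^2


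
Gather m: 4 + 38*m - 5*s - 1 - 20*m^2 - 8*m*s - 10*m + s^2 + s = -20*m^2 + m*(28 - 8*s) + s^2 - 4*s + 3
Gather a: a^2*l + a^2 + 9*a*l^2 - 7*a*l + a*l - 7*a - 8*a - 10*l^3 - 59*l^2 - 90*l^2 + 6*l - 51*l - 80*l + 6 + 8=a^2*(l + 1) + a*(9*l^2 - 6*l - 15) - 10*l^3 - 149*l^2 - 125*l + 14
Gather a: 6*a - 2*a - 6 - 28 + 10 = 4*a - 24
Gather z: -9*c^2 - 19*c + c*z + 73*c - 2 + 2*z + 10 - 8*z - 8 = -9*c^2 + 54*c + z*(c - 6)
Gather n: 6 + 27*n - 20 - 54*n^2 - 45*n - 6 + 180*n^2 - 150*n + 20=126*n^2 - 168*n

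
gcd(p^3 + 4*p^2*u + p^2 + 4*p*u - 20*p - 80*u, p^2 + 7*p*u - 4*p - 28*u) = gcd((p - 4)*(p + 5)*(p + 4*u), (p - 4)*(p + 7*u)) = p - 4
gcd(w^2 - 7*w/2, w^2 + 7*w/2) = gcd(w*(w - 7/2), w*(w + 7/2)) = w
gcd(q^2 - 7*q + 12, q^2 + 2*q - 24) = q - 4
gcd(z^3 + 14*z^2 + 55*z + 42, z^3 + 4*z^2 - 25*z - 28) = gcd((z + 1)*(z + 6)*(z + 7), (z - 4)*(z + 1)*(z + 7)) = z^2 + 8*z + 7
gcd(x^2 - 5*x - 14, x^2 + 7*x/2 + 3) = x + 2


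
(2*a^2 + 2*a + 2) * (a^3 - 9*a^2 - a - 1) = 2*a^5 - 16*a^4 - 18*a^3 - 22*a^2 - 4*a - 2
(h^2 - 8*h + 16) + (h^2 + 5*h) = 2*h^2 - 3*h + 16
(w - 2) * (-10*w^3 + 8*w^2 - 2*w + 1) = -10*w^4 + 28*w^3 - 18*w^2 + 5*w - 2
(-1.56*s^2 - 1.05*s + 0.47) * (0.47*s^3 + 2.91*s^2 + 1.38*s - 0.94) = -0.7332*s^5 - 5.0331*s^4 - 4.9874*s^3 + 1.3851*s^2 + 1.6356*s - 0.4418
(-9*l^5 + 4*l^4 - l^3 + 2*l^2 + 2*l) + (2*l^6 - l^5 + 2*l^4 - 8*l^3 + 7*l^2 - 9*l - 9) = 2*l^6 - 10*l^5 + 6*l^4 - 9*l^3 + 9*l^2 - 7*l - 9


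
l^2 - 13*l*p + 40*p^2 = (l - 8*p)*(l - 5*p)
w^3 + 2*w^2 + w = w*(w + 1)^2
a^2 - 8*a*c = a*(a - 8*c)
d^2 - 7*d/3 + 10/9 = (d - 5/3)*(d - 2/3)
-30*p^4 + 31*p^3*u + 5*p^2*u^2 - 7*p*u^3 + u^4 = (-5*p + u)*(-3*p + u)*(-p + u)*(2*p + u)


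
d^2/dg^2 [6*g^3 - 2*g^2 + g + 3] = 36*g - 4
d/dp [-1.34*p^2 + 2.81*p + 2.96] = 2.81 - 2.68*p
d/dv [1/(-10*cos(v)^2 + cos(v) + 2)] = (1 - 20*cos(v))*sin(v)/(-10*cos(v)^2 + cos(v) + 2)^2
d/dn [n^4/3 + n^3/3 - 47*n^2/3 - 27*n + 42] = 4*n^3/3 + n^2 - 94*n/3 - 27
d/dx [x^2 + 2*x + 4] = 2*x + 2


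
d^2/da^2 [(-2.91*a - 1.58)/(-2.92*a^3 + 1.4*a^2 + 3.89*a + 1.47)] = (148.870944*a^5 + 90.284064*a^4 - 25.829224*a^3 + 60.789984*a^2 + 56.387352*a + 8.03365000000001)/(24.897088*a^9 - 35.81088*a^8 - 82.333488*a^7 + 55.068496*a^6 + 145.740156*a^5 + 27.986196*a^4 - 87.968105*a^3 - 75.808341*a^2 - 25.217703*a - 3.176523)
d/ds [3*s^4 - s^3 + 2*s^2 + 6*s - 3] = 12*s^3 - 3*s^2 + 4*s + 6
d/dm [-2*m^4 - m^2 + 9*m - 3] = -8*m^3 - 2*m + 9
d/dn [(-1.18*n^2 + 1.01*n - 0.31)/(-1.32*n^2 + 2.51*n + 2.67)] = (-1.6286*n^2 - 7.1196*n + 3.4748)/(1.7424*n^4 - 6.6264*n^3 - 0.748700000000001*n^2 + 13.4034*n + 7.1289)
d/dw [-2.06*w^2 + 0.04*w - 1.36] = 0.04 - 4.12*w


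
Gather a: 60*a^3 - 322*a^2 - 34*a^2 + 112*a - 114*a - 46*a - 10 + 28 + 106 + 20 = 60*a^3 - 356*a^2 - 48*a + 144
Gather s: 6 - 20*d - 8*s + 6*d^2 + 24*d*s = 6*d^2 - 20*d + s*(24*d - 8) + 6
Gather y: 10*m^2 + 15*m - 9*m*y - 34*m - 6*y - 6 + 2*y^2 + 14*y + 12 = 10*m^2 - 19*m + 2*y^2 + y*(8 - 9*m) + 6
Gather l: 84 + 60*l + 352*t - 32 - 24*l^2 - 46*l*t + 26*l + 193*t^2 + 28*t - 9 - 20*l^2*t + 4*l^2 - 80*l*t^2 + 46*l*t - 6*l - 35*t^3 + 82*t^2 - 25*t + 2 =l^2*(-20*t - 20) + l*(80 - 80*t^2) - 35*t^3 + 275*t^2 + 355*t + 45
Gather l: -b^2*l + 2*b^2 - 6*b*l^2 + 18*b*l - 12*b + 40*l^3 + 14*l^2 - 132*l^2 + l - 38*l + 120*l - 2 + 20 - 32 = 2*b^2 - 12*b + 40*l^3 + l^2*(-6*b - 118) + l*(-b^2 + 18*b + 83) - 14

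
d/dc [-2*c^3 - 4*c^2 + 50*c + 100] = -6*c^2 - 8*c + 50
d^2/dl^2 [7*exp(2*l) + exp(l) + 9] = (28*exp(l) + 1)*exp(l)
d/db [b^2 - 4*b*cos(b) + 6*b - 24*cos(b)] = 4*b*sin(b) + 2*b + 24*sin(b) - 4*cos(b) + 6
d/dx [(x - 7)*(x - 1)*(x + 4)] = 3*x^2 - 8*x - 25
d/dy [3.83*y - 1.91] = 3.83000000000000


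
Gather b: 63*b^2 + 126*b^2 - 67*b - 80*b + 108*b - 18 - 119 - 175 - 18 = 189*b^2 - 39*b - 330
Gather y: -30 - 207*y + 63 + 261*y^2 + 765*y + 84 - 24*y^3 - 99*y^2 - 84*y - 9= -24*y^3 + 162*y^2 + 474*y + 108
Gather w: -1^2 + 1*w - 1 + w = 2*w - 2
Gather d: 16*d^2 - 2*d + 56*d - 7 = 16*d^2 + 54*d - 7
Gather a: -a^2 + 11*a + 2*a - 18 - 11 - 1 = -a^2 + 13*a - 30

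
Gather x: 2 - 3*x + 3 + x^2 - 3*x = x^2 - 6*x + 5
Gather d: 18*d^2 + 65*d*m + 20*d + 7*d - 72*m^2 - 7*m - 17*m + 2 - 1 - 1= 18*d^2 + d*(65*m + 27) - 72*m^2 - 24*m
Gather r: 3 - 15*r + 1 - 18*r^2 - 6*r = -18*r^2 - 21*r + 4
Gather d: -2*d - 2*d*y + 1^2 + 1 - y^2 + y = d*(-2*y - 2) - y^2 + y + 2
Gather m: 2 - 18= -16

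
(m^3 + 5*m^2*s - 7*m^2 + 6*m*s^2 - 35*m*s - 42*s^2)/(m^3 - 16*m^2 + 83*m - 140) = (m^2 + 5*m*s + 6*s^2)/(m^2 - 9*m + 20)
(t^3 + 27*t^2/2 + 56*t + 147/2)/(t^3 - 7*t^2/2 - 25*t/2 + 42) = (t^2 + 10*t + 21)/(t^2 - 7*t + 12)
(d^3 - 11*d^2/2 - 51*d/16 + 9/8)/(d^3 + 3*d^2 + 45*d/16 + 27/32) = 2*(4*d^2 - 25*d + 6)/(8*d^2 + 18*d + 9)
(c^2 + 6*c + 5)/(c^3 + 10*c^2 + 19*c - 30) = (c + 1)/(c^2 + 5*c - 6)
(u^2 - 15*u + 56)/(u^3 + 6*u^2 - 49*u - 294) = (u - 8)/(u^2 + 13*u + 42)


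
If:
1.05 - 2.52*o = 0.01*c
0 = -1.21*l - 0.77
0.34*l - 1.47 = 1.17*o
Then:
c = 468.22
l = -0.64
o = -1.44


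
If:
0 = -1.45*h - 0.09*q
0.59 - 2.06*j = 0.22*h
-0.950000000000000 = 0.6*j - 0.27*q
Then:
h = -0.26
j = 0.31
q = 4.22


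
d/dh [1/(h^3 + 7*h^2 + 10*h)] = (-3*h^2 - 14*h - 10)/(h^2*(h^2 + 7*h + 10)^2)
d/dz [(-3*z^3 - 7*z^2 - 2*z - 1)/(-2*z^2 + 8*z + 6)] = (3*z^4 - 24*z^3 - 57*z^2 - 44*z - 2)/(2*(z^4 - 8*z^3 + 10*z^2 + 24*z + 9))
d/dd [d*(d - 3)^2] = 3*(d - 3)*(d - 1)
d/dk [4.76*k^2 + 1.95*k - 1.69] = 9.52*k + 1.95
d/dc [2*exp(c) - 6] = 2*exp(c)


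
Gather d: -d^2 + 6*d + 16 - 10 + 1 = -d^2 + 6*d + 7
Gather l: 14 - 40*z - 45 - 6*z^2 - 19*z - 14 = -6*z^2 - 59*z - 45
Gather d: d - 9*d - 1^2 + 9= 8 - 8*d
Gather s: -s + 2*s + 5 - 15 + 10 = s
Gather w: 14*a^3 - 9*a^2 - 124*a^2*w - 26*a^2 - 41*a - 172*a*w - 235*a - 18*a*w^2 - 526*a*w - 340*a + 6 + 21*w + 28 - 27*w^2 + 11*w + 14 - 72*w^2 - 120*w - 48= 14*a^3 - 35*a^2 - 616*a + w^2*(-18*a - 99) + w*(-124*a^2 - 698*a - 88)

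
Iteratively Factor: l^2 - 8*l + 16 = (l - 4)*(l - 4)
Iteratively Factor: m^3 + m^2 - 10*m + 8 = (m - 2)*(m^2 + 3*m - 4) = (m - 2)*(m - 1)*(m + 4)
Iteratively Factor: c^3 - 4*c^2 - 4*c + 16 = (c + 2)*(c^2 - 6*c + 8) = (c - 2)*(c + 2)*(c - 4)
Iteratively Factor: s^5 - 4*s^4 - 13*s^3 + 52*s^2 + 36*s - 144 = (s + 2)*(s^4 - 6*s^3 - s^2 + 54*s - 72) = (s - 2)*(s + 2)*(s^3 - 4*s^2 - 9*s + 36) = (s - 2)*(s + 2)*(s + 3)*(s^2 - 7*s + 12) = (s - 3)*(s - 2)*(s + 2)*(s + 3)*(s - 4)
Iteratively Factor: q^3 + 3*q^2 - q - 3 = (q + 1)*(q^2 + 2*q - 3) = (q - 1)*(q + 1)*(q + 3)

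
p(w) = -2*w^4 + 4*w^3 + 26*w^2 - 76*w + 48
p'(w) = -8*w^3 + 12*w^2 + 52*w - 76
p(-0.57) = 98.82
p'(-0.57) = -100.26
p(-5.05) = -721.04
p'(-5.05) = 997.73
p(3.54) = -31.85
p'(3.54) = -96.44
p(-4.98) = -652.85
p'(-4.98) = 950.69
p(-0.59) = 100.83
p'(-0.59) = -100.86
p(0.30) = 27.63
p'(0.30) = -59.54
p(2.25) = 2.93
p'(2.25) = 10.62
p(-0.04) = 51.08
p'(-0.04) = -78.06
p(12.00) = -31680.00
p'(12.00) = -11548.00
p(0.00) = 48.00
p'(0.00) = -76.00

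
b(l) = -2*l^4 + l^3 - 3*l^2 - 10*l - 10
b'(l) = -8*l^3 + 3*l^2 - 6*l - 10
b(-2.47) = -93.11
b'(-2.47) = 143.68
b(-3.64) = -412.68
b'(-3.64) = 437.42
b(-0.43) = -6.40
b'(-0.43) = -6.23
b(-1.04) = -6.31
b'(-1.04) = 8.48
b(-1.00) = -6.00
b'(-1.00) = 7.00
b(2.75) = -153.77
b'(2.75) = -170.19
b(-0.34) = -7.01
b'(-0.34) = -7.30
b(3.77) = -440.77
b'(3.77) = -418.64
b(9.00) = -12736.00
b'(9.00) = -5653.00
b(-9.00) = -14014.00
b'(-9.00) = 6119.00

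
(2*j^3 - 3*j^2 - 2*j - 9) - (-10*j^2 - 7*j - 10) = 2*j^3 + 7*j^2 + 5*j + 1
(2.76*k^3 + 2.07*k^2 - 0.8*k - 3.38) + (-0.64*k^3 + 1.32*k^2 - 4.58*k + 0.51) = 2.12*k^3 + 3.39*k^2 - 5.38*k - 2.87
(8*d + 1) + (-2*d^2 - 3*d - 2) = -2*d^2 + 5*d - 1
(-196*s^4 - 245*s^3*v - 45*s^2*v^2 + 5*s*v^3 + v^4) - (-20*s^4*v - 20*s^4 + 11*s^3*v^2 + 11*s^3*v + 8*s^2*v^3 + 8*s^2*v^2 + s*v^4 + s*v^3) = 20*s^4*v - 176*s^4 - 11*s^3*v^2 - 256*s^3*v - 8*s^2*v^3 - 53*s^2*v^2 - s*v^4 + 4*s*v^3 + v^4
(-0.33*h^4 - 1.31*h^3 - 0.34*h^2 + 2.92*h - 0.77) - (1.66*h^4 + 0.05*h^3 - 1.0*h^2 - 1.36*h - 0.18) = -1.99*h^4 - 1.36*h^3 + 0.66*h^2 + 4.28*h - 0.59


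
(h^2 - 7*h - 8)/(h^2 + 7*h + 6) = (h - 8)/(h + 6)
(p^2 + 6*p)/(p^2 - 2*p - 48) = p/(p - 8)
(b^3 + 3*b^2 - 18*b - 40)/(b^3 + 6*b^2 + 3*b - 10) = (b - 4)/(b - 1)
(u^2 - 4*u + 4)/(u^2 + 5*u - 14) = (u - 2)/(u + 7)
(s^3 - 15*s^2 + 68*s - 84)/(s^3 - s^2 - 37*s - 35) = (s^2 - 8*s + 12)/(s^2 + 6*s + 5)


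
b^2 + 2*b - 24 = (b - 4)*(b + 6)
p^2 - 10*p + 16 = (p - 8)*(p - 2)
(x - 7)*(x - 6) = x^2 - 13*x + 42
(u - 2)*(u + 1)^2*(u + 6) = u^4 + 6*u^3 - 3*u^2 - 20*u - 12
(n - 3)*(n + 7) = n^2 + 4*n - 21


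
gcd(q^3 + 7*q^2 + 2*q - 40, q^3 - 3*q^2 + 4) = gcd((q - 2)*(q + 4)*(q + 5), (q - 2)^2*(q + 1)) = q - 2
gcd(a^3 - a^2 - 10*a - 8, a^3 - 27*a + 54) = 1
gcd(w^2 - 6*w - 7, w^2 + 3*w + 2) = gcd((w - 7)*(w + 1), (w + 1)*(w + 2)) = w + 1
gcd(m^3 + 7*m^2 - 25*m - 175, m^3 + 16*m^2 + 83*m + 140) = m^2 + 12*m + 35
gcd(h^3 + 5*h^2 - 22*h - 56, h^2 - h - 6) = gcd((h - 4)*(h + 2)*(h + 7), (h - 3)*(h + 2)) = h + 2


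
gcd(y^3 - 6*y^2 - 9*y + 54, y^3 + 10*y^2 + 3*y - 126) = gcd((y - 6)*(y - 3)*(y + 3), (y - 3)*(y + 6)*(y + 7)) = y - 3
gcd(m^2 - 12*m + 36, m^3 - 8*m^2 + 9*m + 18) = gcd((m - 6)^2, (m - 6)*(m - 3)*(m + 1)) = m - 6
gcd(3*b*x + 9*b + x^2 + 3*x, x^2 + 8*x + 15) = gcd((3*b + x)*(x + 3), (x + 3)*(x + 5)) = x + 3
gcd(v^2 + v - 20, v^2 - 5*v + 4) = v - 4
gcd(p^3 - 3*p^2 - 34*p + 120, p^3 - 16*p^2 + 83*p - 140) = p^2 - 9*p + 20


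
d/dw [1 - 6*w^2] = -12*w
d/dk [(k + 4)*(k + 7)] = 2*k + 11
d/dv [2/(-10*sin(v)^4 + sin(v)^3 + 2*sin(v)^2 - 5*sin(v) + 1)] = 2*(40*sin(v)^3 - 3*sin(v)^2 - 4*sin(v) + 5)*cos(v)/(-10*sin(v)^4 + sin(v)^3 + 2*sin(v)^2 - 5*sin(v) + 1)^2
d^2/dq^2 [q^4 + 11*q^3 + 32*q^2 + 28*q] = 12*q^2 + 66*q + 64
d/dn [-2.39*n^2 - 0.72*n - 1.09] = -4.78*n - 0.72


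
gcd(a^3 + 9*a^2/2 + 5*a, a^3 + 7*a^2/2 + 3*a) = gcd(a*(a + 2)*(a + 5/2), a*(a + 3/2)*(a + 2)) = a^2 + 2*a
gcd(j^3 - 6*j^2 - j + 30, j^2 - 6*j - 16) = j + 2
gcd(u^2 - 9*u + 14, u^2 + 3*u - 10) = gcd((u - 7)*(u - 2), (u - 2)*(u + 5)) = u - 2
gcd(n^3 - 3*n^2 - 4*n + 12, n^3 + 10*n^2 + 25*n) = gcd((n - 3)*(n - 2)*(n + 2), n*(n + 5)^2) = 1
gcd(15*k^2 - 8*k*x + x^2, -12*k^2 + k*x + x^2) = -3*k + x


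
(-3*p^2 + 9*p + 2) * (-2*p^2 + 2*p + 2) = 6*p^4 - 24*p^3 + 8*p^2 + 22*p + 4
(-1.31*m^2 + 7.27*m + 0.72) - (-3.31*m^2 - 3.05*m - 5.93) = 2.0*m^2 + 10.32*m + 6.65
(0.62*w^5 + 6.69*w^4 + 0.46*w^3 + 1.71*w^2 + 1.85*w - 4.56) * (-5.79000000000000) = -3.5898*w^5 - 38.7351*w^4 - 2.6634*w^3 - 9.9009*w^2 - 10.7115*w + 26.4024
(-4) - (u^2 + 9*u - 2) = -u^2 - 9*u - 2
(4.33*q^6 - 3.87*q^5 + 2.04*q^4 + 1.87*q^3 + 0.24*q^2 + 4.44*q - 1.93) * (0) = 0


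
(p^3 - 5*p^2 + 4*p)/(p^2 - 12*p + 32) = p*(p - 1)/(p - 8)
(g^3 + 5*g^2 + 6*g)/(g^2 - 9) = g*(g + 2)/(g - 3)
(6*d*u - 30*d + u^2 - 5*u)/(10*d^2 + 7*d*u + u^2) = (6*d*u - 30*d + u^2 - 5*u)/(10*d^2 + 7*d*u + u^2)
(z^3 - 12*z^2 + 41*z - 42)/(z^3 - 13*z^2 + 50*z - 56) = (z - 3)/(z - 4)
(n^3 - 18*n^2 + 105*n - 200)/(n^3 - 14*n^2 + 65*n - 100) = (n - 8)/(n - 4)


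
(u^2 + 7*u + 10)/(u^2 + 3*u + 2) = (u + 5)/(u + 1)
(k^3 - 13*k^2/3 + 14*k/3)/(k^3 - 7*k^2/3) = (k - 2)/k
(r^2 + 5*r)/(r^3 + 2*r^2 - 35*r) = (r + 5)/(r^2 + 2*r - 35)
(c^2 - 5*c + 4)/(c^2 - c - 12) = (c - 1)/(c + 3)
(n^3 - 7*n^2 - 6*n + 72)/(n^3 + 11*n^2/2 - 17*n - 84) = 2*(n^2 - 3*n - 18)/(2*n^2 + 19*n + 42)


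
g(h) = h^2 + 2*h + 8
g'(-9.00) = -16.00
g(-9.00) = 71.00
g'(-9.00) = -16.00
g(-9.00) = 71.00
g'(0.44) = 2.88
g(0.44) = 9.07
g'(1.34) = 4.68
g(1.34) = 12.48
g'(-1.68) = -1.36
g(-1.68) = 7.46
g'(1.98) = 5.96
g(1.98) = 15.88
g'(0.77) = 3.54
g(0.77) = 10.13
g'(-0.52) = 0.96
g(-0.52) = 7.23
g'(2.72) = 7.44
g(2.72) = 20.84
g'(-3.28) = -4.56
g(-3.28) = 12.20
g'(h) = 2*h + 2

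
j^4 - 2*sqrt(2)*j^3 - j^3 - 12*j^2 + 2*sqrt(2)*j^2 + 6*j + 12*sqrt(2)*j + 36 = (j - 3)*(j + 2)*(j - 3*sqrt(2))*(j + sqrt(2))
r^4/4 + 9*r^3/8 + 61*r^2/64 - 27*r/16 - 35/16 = (r/2 + 1)^2*(r - 5/4)*(r + 7/4)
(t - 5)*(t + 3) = t^2 - 2*t - 15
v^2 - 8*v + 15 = (v - 5)*(v - 3)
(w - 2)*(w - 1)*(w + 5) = w^3 + 2*w^2 - 13*w + 10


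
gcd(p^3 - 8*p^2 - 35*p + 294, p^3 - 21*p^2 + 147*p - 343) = p^2 - 14*p + 49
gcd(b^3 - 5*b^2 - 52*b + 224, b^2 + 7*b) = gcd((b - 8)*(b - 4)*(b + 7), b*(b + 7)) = b + 7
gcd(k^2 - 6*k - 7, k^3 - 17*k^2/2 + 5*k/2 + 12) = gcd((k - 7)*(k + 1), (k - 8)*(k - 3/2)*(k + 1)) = k + 1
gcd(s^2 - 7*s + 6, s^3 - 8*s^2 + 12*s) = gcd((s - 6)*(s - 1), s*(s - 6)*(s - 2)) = s - 6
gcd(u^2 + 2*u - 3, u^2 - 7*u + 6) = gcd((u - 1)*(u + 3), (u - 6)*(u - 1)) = u - 1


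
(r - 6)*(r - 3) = r^2 - 9*r + 18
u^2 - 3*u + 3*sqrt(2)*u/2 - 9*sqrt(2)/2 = (u - 3)*(u + 3*sqrt(2)/2)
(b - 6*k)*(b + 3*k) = b^2 - 3*b*k - 18*k^2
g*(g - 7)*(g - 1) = g^3 - 8*g^2 + 7*g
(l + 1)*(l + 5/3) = l^2 + 8*l/3 + 5/3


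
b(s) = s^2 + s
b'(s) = 2*s + 1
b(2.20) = 7.04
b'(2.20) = 5.40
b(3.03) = 12.21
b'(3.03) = 7.06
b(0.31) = 0.41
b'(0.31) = 1.62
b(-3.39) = 8.10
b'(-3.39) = -5.78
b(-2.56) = 3.99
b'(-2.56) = -4.12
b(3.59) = 16.48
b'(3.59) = 8.18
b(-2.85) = 5.27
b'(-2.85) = -4.70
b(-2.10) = 2.31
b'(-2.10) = -3.20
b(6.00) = 42.00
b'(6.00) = 13.00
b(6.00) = 42.00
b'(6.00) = 13.00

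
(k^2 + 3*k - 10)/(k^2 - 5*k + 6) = (k + 5)/(k - 3)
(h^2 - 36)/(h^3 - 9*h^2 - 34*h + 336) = (h - 6)/(h^2 - 15*h + 56)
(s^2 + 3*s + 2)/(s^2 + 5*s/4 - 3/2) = 4*(s + 1)/(4*s - 3)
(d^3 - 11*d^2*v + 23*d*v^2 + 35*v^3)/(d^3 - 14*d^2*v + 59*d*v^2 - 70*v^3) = (-d - v)/(-d + 2*v)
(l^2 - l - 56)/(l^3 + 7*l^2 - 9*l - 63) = (l - 8)/(l^2 - 9)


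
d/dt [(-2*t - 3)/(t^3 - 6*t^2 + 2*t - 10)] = (4*t^3 - 3*t^2 - 36*t + 26)/(t^6 - 12*t^5 + 40*t^4 - 44*t^3 + 124*t^2 - 40*t + 100)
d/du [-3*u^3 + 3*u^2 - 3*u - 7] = -9*u^2 + 6*u - 3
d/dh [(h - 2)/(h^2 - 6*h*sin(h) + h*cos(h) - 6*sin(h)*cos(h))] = (h^2 - 6*h*sin(h) + h*cos(h) + (h - 2)*(h*sin(h) + 6*h*cos(h) - 2*h + 6*sin(h) - cos(h) + 6*cos(2*h)) - 3*sin(2*h))/((h - 6*sin(h))^2*(h + cos(h))^2)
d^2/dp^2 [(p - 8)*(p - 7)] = 2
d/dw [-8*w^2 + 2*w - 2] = 2 - 16*w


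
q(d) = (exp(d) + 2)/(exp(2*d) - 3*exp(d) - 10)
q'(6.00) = 0.00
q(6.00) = 0.00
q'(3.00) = -0.09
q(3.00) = 0.07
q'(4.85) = -0.01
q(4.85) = 0.01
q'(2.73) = -0.14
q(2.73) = 0.10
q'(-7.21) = -0.00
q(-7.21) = -0.20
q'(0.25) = -0.09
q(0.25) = -0.27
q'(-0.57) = -0.03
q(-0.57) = -0.23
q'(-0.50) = -0.03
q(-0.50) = -0.23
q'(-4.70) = -0.00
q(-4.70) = -0.20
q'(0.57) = -0.17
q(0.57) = -0.31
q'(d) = (exp(d) + 2)*(-2*exp(2*d) + 3*exp(d))/(exp(2*d) - 3*exp(d) - 10)^2 + exp(d)/(exp(2*d) - 3*exp(d) - 10) = -exp(d)/(exp(2*d) - 10*exp(d) + 25)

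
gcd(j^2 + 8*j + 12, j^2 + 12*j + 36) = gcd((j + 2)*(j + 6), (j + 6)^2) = j + 6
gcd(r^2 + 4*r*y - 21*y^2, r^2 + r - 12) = 1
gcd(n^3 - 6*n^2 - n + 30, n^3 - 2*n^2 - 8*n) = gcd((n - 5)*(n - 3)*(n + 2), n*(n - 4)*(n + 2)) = n + 2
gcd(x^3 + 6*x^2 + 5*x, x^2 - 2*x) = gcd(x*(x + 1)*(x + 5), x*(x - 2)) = x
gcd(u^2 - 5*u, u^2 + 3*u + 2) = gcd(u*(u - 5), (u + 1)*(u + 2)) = 1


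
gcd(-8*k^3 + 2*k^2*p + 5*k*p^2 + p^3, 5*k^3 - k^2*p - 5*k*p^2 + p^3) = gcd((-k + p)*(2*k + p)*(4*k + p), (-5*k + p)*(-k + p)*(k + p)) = -k + p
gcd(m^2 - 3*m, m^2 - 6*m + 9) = m - 3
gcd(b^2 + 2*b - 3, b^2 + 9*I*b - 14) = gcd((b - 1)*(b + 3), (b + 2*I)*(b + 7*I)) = 1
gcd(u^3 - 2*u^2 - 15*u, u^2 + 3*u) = u^2 + 3*u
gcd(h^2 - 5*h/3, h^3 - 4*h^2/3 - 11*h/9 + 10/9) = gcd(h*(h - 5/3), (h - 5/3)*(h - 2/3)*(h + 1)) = h - 5/3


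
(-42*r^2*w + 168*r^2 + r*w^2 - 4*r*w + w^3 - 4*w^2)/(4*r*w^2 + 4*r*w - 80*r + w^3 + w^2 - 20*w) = (-42*r^2 + r*w + w^2)/(4*r*w + 20*r + w^2 + 5*w)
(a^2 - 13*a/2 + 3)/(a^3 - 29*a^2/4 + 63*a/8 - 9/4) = 4/(4*a - 3)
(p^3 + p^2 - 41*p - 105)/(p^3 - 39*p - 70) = (p + 3)/(p + 2)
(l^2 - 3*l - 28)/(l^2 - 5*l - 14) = (l + 4)/(l + 2)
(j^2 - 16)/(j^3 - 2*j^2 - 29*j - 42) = (16 - j^2)/(-j^3 + 2*j^2 + 29*j + 42)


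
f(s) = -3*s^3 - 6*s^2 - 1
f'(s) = -9*s^2 - 12*s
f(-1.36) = -4.55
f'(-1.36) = -0.33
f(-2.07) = -0.10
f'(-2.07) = -13.72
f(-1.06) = -4.17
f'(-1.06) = 2.61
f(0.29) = -1.58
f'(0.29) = -4.24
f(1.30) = -17.73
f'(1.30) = -30.81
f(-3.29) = 40.89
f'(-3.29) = -57.94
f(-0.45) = -1.94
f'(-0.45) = 3.58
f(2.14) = -57.88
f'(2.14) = -66.90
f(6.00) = -865.00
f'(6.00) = -396.00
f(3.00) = -136.00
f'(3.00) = -117.00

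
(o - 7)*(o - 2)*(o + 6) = o^3 - 3*o^2 - 40*o + 84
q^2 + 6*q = q*(q + 6)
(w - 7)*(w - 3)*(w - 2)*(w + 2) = w^4 - 10*w^3 + 17*w^2 + 40*w - 84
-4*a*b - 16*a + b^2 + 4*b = (-4*a + b)*(b + 4)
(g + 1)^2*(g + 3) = g^3 + 5*g^2 + 7*g + 3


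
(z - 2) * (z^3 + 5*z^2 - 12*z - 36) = z^4 + 3*z^3 - 22*z^2 - 12*z + 72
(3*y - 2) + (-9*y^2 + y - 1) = -9*y^2 + 4*y - 3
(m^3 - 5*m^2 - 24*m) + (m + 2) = m^3 - 5*m^2 - 23*m + 2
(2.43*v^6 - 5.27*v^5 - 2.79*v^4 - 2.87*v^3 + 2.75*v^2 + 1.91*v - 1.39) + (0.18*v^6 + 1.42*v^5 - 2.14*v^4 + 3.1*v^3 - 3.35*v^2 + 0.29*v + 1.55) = 2.61*v^6 - 3.85*v^5 - 4.93*v^4 + 0.23*v^3 - 0.6*v^2 + 2.2*v + 0.16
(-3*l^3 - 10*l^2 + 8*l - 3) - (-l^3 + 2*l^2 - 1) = -2*l^3 - 12*l^2 + 8*l - 2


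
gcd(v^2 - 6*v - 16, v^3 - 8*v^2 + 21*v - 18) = 1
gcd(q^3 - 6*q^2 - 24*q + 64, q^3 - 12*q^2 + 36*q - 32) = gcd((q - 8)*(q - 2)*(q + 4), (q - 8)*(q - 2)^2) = q^2 - 10*q + 16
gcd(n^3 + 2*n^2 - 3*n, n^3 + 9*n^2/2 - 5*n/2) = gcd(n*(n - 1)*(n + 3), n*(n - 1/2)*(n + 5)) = n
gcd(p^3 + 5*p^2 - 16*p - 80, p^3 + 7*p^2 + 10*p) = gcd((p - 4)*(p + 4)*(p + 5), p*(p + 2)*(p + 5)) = p + 5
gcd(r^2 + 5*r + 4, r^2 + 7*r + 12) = r + 4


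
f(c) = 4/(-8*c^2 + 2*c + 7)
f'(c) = 4*(16*c - 2)/(-8*c^2 + 2*c + 7)^2 = 8*(8*c - 1)/(-8*c^2 + 2*c + 7)^2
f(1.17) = -2.48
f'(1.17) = 25.76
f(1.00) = 4.00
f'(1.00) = 56.00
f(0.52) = 0.68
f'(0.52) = 0.73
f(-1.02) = -1.19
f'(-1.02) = -6.48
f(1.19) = -2.05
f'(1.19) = 17.95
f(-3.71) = -0.04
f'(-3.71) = -0.02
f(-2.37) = -0.09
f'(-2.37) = -0.09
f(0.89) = 1.64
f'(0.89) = 8.20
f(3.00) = -0.07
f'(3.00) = 0.05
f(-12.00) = 0.00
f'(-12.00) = 0.00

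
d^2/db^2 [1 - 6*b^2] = -12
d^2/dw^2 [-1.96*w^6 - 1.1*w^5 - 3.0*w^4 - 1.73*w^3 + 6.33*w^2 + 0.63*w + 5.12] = -58.8*w^4 - 22.0*w^3 - 36.0*w^2 - 10.38*w + 12.66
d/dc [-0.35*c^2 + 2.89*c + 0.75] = 2.89 - 0.7*c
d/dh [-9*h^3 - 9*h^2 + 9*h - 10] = -27*h^2 - 18*h + 9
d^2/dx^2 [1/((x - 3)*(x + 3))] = 6*(x^2 + 3)/(x^6 - 27*x^4 + 243*x^2 - 729)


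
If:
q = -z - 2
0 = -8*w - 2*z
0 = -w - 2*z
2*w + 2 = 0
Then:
No Solution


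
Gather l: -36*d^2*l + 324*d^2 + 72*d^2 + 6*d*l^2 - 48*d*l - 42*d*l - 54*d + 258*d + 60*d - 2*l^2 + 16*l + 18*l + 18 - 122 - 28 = 396*d^2 + 264*d + l^2*(6*d - 2) + l*(-36*d^2 - 90*d + 34) - 132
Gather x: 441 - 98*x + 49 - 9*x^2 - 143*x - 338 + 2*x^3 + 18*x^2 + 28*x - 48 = 2*x^3 + 9*x^2 - 213*x + 104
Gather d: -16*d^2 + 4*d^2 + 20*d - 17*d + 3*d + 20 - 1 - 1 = -12*d^2 + 6*d + 18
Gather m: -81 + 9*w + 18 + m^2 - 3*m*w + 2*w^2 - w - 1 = m^2 - 3*m*w + 2*w^2 + 8*w - 64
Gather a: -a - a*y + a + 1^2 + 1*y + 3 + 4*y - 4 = -a*y + 5*y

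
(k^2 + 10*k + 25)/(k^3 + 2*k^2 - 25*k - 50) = (k + 5)/(k^2 - 3*k - 10)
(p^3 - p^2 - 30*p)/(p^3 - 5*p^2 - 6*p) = (p + 5)/(p + 1)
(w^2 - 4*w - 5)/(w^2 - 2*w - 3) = (w - 5)/(w - 3)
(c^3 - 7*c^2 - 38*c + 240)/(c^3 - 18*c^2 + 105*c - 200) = (c + 6)/(c - 5)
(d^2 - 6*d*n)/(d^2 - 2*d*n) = (d - 6*n)/(d - 2*n)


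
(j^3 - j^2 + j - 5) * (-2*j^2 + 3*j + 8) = -2*j^5 + 5*j^4 + 3*j^3 + 5*j^2 - 7*j - 40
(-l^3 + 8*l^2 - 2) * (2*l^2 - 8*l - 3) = -2*l^5 + 24*l^4 - 61*l^3 - 28*l^2 + 16*l + 6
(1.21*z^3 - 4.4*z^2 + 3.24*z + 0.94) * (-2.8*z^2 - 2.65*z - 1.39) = -3.388*z^5 + 9.1135*z^4 + 0.906100000000002*z^3 - 5.102*z^2 - 6.9946*z - 1.3066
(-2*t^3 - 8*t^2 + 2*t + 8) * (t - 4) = -2*t^4 + 34*t^2 - 32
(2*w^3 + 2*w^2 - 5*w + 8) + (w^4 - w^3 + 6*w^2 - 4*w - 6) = w^4 + w^3 + 8*w^2 - 9*w + 2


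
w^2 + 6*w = w*(w + 6)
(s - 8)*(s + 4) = s^2 - 4*s - 32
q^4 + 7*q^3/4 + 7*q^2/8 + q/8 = q*(q + 1/4)*(q + 1/2)*(q + 1)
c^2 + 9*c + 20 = (c + 4)*(c + 5)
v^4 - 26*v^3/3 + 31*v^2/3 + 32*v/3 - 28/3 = (v - 7)*(v - 2)*(v - 2/3)*(v + 1)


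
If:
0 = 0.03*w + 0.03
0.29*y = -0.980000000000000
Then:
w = -1.00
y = -3.38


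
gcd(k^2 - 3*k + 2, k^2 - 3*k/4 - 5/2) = k - 2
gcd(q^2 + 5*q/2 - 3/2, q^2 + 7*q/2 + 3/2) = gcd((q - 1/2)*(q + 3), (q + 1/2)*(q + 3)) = q + 3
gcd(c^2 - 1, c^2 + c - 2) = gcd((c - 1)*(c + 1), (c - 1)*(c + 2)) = c - 1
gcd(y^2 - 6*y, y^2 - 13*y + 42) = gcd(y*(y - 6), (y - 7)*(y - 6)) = y - 6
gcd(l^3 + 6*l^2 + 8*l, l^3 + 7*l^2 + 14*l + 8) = l^2 + 6*l + 8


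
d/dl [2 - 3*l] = -3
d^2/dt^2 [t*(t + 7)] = 2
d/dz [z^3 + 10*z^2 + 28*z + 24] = 3*z^2 + 20*z + 28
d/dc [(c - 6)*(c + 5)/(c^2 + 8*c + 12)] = 3*(3*c^2 + 28*c + 76)/(c^4 + 16*c^3 + 88*c^2 + 192*c + 144)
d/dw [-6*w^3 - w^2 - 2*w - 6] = -18*w^2 - 2*w - 2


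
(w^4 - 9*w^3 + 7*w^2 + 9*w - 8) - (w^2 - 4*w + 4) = w^4 - 9*w^3 + 6*w^2 + 13*w - 12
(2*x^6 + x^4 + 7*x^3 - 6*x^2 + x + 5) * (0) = 0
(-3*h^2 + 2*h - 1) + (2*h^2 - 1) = -h^2 + 2*h - 2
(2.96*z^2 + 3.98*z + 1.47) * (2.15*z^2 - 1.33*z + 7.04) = 6.364*z^4 + 4.6202*z^3 + 18.7055*z^2 + 26.0641*z + 10.3488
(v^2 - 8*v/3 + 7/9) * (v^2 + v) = v^4 - 5*v^3/3 - 17*v^2/9 + 7*v/9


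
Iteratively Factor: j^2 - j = (j - 1)*(j)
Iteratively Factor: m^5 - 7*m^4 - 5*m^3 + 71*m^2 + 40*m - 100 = (m + 2)*(m^4 - 9*m^3 + 13*m^2 + 45*m - 50) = (m + 2)^2*(m^3 - 11*m^2 + 35*m - 25) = (m - 5)*(m + 2)^2*(m^2 - 6*m + 5) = (m - 5)^2*(m + 2)^2*(m - 1)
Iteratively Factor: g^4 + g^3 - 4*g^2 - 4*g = (g - 2)*(g^3 + 3*g^2 + 2*g) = (g - 2)*(g + 2)*(g^2 + g) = (g - 2)*(g + 1)*(g + 2)*(g)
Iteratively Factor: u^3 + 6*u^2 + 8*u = (u + 2)*(u^2 + 4*u) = u*(u + 2)*(u + 4)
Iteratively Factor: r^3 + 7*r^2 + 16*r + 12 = (r + 3)*(r^2 + 4*r + 4) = (r + 2)*(r + 3)*(r + 2)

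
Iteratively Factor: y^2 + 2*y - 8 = (y + 4)*(y - 2)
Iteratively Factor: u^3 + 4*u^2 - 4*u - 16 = (u + 4)*(u^2 - 4) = (u - 2)*(u + 4)*(u + 2)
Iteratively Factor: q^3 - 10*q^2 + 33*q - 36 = (q - 3)*(q^2 - 7*q + 12) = (q - 3)^2*(q - 4)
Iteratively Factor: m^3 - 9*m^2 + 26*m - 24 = (m - 4)*(m^2 - 5*m + 6) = (m - 4)*(m - 3)*(m - 2)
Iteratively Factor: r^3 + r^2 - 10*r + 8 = (r + 4)*(r^2 - 3*r + 2) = (r - 1)*(r + 4)*(r - 2)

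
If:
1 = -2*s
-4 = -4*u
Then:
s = -1/2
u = 1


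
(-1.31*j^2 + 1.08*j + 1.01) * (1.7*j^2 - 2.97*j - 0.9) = -2.227*j^4 + 5.7267*j^3 - 0.3116*j^2 - 3.9717*j - 0.909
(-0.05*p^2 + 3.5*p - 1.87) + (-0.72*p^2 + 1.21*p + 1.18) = -0.77*p^2 + 4.71*p - 0.69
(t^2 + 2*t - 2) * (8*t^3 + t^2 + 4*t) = 8*t^5 + 17*t^4 - 10*t^3 + 6*t^2 - 8*t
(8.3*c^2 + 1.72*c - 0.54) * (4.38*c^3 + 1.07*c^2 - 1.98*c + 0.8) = 36.354*c^5 + 16.4146*c^4 - 16.9588*c^3 + 2.6566*c^2 + 2.4452*c - 0.432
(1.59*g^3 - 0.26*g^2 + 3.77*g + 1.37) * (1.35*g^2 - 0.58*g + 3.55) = 2.1465*g^5 - 1.2732*g^4 + 10.8848*g^3 - 1.2601*g^2 + 12.5889*g + 4.8635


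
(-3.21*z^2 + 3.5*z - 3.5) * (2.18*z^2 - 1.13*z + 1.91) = -6.9978*z^4 + 11.2573*z^3 - 17.7161*z^2 + 10.64*z - 6.685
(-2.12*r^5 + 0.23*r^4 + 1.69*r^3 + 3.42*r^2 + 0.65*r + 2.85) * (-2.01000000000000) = 4.2612*r^5 - 0.4623*r^4 - 3.3969*r^3 - 6.8742*r^2 - 1.3065*r - 5.7285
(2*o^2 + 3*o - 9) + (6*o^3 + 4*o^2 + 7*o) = 6*o^3 + 6*o^2 + 10*o - 9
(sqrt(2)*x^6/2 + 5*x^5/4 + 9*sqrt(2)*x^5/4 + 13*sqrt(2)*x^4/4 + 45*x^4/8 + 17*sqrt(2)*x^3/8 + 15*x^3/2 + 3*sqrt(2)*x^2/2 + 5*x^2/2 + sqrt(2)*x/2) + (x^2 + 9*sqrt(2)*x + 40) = sqrt(2)*x^6/2 + 5*x^5/4 + 9*sqrt(2)*x^5/4 + 13*sqrt(2)*x^4/4 + 45*x^4/8 + 17*sqrt(2)*x^3/8 + 15*x^3/2 + 3*sqrt(2)*x^2/2 + 7*x^2/2 + 19*sqrt(2)*x/2 + 40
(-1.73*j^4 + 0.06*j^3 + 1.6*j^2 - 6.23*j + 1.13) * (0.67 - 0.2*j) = 0.346*j^5 - 1.1711*j^4 - 0.2798*j^3 + 2.318*j^2 - 4.4001*j + 0.7571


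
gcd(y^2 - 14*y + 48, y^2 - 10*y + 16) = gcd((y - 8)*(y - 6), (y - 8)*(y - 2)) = y - 8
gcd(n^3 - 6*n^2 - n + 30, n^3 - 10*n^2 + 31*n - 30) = n^2 - 8*n + 15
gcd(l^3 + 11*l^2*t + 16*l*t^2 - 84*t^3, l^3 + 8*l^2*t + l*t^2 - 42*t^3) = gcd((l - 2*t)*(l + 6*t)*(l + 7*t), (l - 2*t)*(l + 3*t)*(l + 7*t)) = -l^2 - 5*l*t + 14*t^2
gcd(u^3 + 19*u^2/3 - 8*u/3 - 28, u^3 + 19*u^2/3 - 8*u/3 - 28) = u^3 + 19*u^2/3 - 8*u/3 - 28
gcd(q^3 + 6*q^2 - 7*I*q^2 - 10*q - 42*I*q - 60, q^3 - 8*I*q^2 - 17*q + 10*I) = q^2 - 7*I*q - 10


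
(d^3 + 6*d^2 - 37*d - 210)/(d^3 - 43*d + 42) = (d + 5)/(d - 1)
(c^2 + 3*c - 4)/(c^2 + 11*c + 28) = (c - 1)/(c + 7)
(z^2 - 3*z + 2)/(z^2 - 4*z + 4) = (z - 1)/(z - 2)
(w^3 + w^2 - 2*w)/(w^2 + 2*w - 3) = w*(w + 2)/(w + 3)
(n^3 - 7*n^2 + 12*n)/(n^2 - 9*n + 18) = n*(n - 4)/(n - 6)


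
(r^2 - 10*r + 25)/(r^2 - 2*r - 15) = (r - 5)/(r + 3)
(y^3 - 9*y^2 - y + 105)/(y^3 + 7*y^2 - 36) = (y^2 - 12*y + 35)/(y^2 + 4*y - 12)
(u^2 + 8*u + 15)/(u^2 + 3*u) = (u + 5)/u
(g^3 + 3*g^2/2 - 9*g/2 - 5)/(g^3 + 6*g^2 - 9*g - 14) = (g + 5/2)/(g + 7)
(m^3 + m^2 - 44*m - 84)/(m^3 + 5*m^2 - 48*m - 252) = (m + 2)/(m + 6)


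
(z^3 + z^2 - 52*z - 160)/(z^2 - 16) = (z^2 - 3*z - 40)/(z - 4)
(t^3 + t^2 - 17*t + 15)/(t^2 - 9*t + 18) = (t^2 + 4*t - 5)/(t - 6)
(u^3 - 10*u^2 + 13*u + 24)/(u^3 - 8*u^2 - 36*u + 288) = (u^2 - 2*u - 3)/(u^2 - 36)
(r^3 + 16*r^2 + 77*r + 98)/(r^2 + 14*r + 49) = r + 2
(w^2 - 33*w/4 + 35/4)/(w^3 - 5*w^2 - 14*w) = (w - 5/4)/(w*(w + 2))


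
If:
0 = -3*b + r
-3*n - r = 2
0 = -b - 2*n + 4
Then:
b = -16/3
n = 14/3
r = -16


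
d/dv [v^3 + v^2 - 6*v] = 3*v^2 + 2*v - 6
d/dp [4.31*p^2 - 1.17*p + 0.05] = 8.62*p - 1.17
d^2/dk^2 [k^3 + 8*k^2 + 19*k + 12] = 6*k + 16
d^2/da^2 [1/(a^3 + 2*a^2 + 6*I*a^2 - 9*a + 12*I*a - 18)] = (12*a^2 + a*(32 + 24*I) + 6 + 24*I)/(a^7 + a^6*(6 + 12*I) + a^5*(-42 + 72*I) + a^4*(-316 + 36*I) + a^3*(-567 - 552*I) + a^2*(54 - 1296*I) + a*(972 - 864*I) + 648)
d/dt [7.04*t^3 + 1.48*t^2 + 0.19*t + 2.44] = 21.12*t^2 + 2.96*t + 0.19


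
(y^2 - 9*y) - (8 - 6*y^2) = 7*y^2 - 9*y - 8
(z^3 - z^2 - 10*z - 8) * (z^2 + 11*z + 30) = z^5 + 10*z^4 + 9*z^3 - 148*z^2 - 388*z - 240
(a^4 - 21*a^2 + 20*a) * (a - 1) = a^5 - a^4 - 21*a^3 + 41*a^2 - 20*a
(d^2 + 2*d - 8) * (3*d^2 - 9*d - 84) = 3*d^4 - 3*d^3 - 126*d^2 - 96*d + 672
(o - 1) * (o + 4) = o^2 + 3*o - 4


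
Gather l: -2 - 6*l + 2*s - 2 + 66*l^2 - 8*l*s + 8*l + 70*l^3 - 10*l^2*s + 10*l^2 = 70*l^3 + l^2*(76 - 10*s) + l*(2 - 8*s) + 2*s - 4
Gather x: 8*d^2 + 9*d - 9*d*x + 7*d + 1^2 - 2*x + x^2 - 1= 8*d^2 + 16*d + x^2 + x*(-9*d - 2)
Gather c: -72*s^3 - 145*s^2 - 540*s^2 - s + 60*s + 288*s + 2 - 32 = -72*s^3 - 685*s^2 + 347*s - 30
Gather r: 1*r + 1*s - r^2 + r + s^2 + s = -r^2 + 2*r + s^2 + 2*s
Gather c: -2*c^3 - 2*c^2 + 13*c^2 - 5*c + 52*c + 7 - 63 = -2*c^3 + 11*c^2 + 47*c - 56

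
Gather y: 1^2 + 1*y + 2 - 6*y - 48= -5*y - 45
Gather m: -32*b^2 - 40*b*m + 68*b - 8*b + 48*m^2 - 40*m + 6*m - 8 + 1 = -32*b^2 + 60*b + 48*m^2 + m*(-40*b - 34) - 7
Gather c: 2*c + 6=2*c + 6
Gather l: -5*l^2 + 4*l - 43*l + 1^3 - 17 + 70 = -5*l^2 - 39*l + 54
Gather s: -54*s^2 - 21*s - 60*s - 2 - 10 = -54*s^2 - 81*s - 12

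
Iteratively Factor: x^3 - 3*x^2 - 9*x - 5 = (x + 1)*(x^2 - 4*x - 5) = (x - 5)*(x + 1)*(x + 1)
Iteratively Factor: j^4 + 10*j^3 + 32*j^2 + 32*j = (j + 2)*(j^3 + 8*j^2 + 16*j) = (j + 2)*(j + 4)*(j^2 + 4*j) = (j + 2)*(j + 4)^2*(j)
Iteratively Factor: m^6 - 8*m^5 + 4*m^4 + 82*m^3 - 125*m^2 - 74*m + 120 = (m + 1)*(m^5 - 9*m^4 + 13*m^3 + 69*m^2 - 194*m + 120) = (m + 1)*(m + 3)*(m^4 - 12*m^3 + 49*m^2 - 78*m + 40) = (m - 1)*(m + 1)*(m + 3)*(m^3 - 11*m^2 + 38*m - 40) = (m - 5)*(m - 1)*(m + 1)*(m + 3)*(m^2 - 6*m + 8) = (m - 5)*(m - 2)*(m - 1)*(m + 1)*(m + 3)*(m - 4)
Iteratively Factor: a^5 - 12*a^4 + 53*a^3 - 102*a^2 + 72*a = (a - 2)*(a^4 - 10*a^3 + 33*a^2 - 36*a) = (a - 4)*(a - 2)*(a^3 - 6*a^2 + 9*a) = (a - 4)*(a - 3)*(a - 2)*(a^2 - 3*a) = a*(a - 4)*(a - 3)*(a - 2)*(a - 3)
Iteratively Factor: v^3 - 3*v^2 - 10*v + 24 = (v - 4)*(v^2 + v - 6) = (v - 4)*(v - 2)*(v + 3)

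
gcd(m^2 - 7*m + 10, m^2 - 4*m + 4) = m - 2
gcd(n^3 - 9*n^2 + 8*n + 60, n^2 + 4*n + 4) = n + 2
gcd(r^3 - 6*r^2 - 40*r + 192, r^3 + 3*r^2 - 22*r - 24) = r^2 + 2*r - 24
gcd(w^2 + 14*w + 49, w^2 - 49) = w + 7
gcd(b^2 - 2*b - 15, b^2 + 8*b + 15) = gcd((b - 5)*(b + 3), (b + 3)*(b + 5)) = b + 3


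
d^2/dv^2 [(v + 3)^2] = 2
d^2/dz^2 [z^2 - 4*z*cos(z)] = 4*z*cos(z) + 8*sin(z) + 2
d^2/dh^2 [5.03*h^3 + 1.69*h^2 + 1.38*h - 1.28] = 30.18*h + 3.38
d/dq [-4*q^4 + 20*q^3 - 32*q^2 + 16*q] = -16*q^3 + 60*q^2 - 64*q + 16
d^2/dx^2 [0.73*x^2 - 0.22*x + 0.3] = 1.46000000000000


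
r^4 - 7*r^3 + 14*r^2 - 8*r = r*(r - 4)*(r - 2)*(r - 1)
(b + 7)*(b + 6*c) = b^2 + 6*b*c + 7*b + 42*c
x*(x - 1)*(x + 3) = x^3 + 2*x^2 - 3*x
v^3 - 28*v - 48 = (v - 6)*(v + 2)*(v + 4)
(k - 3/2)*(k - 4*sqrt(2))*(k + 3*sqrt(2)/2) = k^3 - 5*sqrt(2)*k^2/2 - 3*k^2/2 - 12*k + 15*sqrt(2)*k/4 + 18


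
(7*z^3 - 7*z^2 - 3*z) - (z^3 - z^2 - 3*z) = 6*z^3 - 6*z^2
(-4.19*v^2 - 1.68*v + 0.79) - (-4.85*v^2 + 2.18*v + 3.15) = 0.659999999999999*v^2 - 3.86*v - 2.36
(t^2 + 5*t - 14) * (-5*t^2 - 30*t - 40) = -5*t^4 - 55*t^3 - 120*t^2 + 220*t + 560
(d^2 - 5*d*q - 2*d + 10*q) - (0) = d^2 - 5*d*q - 2*d + 10*q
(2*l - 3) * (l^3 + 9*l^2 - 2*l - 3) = 2*l^4 + 15*l^3 - 31*l^2 + 9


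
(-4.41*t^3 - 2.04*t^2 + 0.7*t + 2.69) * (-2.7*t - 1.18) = 11.907*t^4 + 10.7118*t^3 + 0.5172*t^2 - 8.089*t - 3.1742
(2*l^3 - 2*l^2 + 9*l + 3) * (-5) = -10*l^3 + 10*l^2 - 45*l - 15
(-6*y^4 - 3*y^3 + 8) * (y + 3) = -6*y^5 - 21*y^4 - 9*y^3 + 8*y + 24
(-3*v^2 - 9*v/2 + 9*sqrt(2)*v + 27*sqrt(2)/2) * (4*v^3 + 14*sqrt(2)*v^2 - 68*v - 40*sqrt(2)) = -12*v^5 - 18*v^4 - 6*sqrt(2)*v^4 - 9*sqrt(2)*v^3 + 456*v^3 - 492*sqrt(2)*v^2 + 684*v^2 - 738*sqrt(2)*v - 720*v - 1080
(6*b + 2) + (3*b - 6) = 9*b - 4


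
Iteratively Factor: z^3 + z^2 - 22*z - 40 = (z + 2)*(z^2 - z - 20) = (z - 5)*(z + 2)*(z + 4)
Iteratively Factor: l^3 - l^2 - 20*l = (l)*(l^2 - l - 20) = l*(l - 5)*(l + 4)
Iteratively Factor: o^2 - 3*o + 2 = (o - 1)*(o - 2)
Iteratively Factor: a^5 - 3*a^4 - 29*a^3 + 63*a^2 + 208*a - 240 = (a + 4)*(a^4 - 7*a^3 - a^2 + 67*a - 60) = (a - 4)*(a + 4)*(a^3 - 3*a^2 - 13*a + 15) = (a - 5)*(a - 4)*(a + 4)*(a^2 + 2*a - 3) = (a - 5)*(a - 4)*(a - 1)*(a + 4)*(a + 3)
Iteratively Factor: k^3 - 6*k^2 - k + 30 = (k - 3)*(k^2 - 3*k - 10) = (k - 5)*(k - 3)*(k + 2)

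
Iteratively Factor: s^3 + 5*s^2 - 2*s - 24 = (s - 2)*(s^2 + 7*s + 12) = (s - 2)*(s + 4)*(s + 3)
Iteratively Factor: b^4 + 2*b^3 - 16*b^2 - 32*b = (b + 4)*(b^3 - 2*b^2 - 8*b) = b*(b + 4)*(b^2 - 2*b - 8) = b*(b + 2)*(b + 4)*(b - 4)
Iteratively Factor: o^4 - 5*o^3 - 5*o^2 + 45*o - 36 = (o - 3)*(o^3 - 2*o^2 - 11*o + 12) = (o - 4)*(o - 3)*(o^2 + 2*o - 3) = (o - 4)*(o - 3)*(o - 1)*(o + 3)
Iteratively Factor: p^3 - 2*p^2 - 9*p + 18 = (p + 3)*(p^2 - 5*p + 6) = (p - 2)*(p + 3)*(p - 3)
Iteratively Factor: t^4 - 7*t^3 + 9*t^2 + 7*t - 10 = (t - 5)*(t^3 - 2*t^2 - t + 2) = (t - 5)*(t + 1)*(t^2 - 3*t + 2) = (t - 5)*(t - 1)*(t + 1)*(t - 2)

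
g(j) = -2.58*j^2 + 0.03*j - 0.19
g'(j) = 0.03 - 5.16*j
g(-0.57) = -1.05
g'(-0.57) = 2.97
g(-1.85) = -9.08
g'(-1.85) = 9.58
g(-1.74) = -8.05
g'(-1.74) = 9.01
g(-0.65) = -1.30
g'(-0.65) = 3.38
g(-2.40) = -15.12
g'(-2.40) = 12.41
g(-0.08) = -0.21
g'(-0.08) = 0.44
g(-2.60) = -17.71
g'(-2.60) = 13.45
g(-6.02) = -93.87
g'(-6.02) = 31.09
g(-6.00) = -93.25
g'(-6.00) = 30.99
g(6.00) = -92.89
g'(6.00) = -30.93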